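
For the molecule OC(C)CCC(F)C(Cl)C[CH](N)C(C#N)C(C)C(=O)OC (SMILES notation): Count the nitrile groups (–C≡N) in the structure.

The nitrile motif appears at heavy-atom position 14 in the SMILES.
Other groups present: 1 ester, 1 hydroxyl, 1 primary amine.
Nitrile count: 1.

1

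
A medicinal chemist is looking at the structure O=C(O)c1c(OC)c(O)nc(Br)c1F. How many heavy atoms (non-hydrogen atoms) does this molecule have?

14

Every atom symbol written in the SMILES (organic subset) is one heavy atom; implicit H are not written.
Heavy atoms by element → Br:1, C:7, F:1, N:1, O:4.
Total: 14.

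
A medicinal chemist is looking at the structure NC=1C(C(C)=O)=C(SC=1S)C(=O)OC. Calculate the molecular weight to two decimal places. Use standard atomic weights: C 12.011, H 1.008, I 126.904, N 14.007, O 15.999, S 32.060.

231.28 g/mol

First, the molecular formula is C8H9NO3S2 (counting implicit H from valence).
  C: 8 × 12.011 = 96.088
  H: 9 × 1.008 = 9.072
  N: 1 × 14.007 = 14.007
  O: 3 × 15.999 = 47.997
  S: 2 × 32.060 = 64.120
Sum: 8×12.011 + 9×1.008 + 1×14.007 + 3×15.999 + 2×32.060 = 231.284 → 231.28 g/mol.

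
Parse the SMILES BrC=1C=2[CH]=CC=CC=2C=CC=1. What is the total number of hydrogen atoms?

7

Walk through each heavy atom and fill implicit hydrogens from standard valence (C 4, N 3, O 2, S 2, halogen 1):
  atom 1: Br (halogen, monovalent) → 0 H
  atom 2: C, bond orders sum to 4 (valence 4) → 0 H
  atom 3: C, bond orders sum to 4 (valence 4) → 0 H
  atom 4: C with explicit H count 1
  atom 5: C, bond orders sum to 3 (valence 4) → 1 H
  atom 6: C, bond orders sum to 3 (valence 4) → 1 H
  atom 7: C, bond orders sum to 3 (valence 4) → 1 H
  atom 8: C, bond orders sum to 4 (valence 4) → 0 H
  atom 9: C, bond orders sum to 3 (valence 4) → 1 H
  atom 10: C, bond orders sum to 3 (valence 4) → 1 H
  atom 11: C, bond orders sum to 3 (valence 4) → 1 H
Total hydrogens: 7.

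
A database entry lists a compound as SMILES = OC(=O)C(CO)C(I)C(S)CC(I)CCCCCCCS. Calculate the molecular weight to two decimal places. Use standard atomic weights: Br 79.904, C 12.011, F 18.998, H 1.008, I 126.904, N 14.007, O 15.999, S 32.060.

560.29 g/mol

First, the molecular formula is C14H26I2O3S2 (counting implicit H from valence).
  C: 14 × 12.011 = 168.154
  H: 26 × 1.008 = 26.208
  I: 2 × 126.904 = 253.808
  O: 3 × 15.999 = 47.997
  S: 2 × 32.060 = 64.120
Sum: 14×12.011 + 26×1.008 + 2×126.904 + 3×15.999 + 2×32.060 = 560.287 → 560.29 g/mol.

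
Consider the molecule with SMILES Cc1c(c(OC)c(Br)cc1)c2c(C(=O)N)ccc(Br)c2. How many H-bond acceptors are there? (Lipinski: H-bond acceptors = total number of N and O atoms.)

3

N atoms: 1; O atoms: 2.
Lipinski HBA = 1 + 2 = 3.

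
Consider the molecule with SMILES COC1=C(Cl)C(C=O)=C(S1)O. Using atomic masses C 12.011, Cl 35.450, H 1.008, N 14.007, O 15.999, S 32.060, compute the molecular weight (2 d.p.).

192.61 g/mol

First, the molecular formula is C6H5ClO3S (counting implicit H from valence).
  C: 6 × 12.011 = 72.066
  Cl: 1 × 35.450 = 35.450
  H: 5 × 1.008 = 5.040
  O: 3 × 15.999 = 47.997
  S: 1 × 32.060 = 32.060
Sum: 6×12.011 + 1×35.450 + 5×1.008 + 3×15.999 + 1×32.060 = 192.613 → 192.61 g/mol.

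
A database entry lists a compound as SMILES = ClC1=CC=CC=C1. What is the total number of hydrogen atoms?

Walk through each heavy atom and fill implicit hydrogens from standard valence (C 4, N 3, O 2, S 2, halogen 1):
  atom 1: Cl (halogen, monovalent) → 0 H
  atom 2: C, bond orders sum to 4 (valence 4) → 0 H
  atom 3: C, bond orders sum to 3 (valence 4) → 1 H
  atom 4: C, bond orders sum to 3 (valence 4) → 1 H
  atom 5: C, bond orders sum to 3 (valence 4) → 1 H
  atom 6: C, bond orders sum to 3 (valence 4) → 1 H
  atom 7: C, bond orders sum to 3 (valence 4) → 1 H
Total hydrogens: 5.

5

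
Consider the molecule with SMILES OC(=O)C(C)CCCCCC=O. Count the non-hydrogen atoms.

12

Every atom symbol written in the SMILES (organic subset) is one heavy atom; implicit H are not written.
Heavy atoms by element → C:9, O:3.
Total: 12.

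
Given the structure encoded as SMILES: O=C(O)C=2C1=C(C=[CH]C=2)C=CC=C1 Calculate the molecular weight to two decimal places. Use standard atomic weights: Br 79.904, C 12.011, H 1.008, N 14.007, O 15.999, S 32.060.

172.18 g/mol

First, the molecular formula is C11H8O2 (counting implicit H from valence).
  C: 11 × 12.011 = 132.121
  H: 8 × 1.008 = 8.064
  O: 2 × 15.999 = 31.998
Sum: 11×12.011 + 8×1.008 + 2×15.999 = 172.183 → 172.18 g/mol.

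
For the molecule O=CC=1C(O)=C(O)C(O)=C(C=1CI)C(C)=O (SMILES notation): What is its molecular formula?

C10H9IO5

Walk through each heavy atom and fill implicit hydrogens from standard valence (C 4, N 3, O 2, S 2, halogen 1):
  atom 1: O, bond orders sum to 2 (valence 2) → 0 H
  atom 2: C, bond orders sum to 3 (valence 4) → 1 H
  atom 3: C, bond orders sum to 4 (valence 4) → 0 H
  atom 4: C, bond orders sum to 4 (valence 4) → 0 H
  atom 5: O, bond orders sum to 1 (valence 2) → 1 H
  atom 6: C, bond orders sum to 4 (valence 4) → 0 H
  atom 7: O, bond orders sum to 1 (valence 2) → 1 H
  atom 8: C, bond orders sum to 4 (valence 4) → 0 H
  atom 9: O, bond orders sum to 1 (valence 2) → 1 H
  atom 10: C, bond orders sum to 4 (valence 4) → 0 H
  atom 11: C, bond orders sum to 4 (valence 4) → 0 H
  atom 12: C, bond orders sum to 2 (valence 4) → 2 H
  atom 13: I (halogen, monovalent) → 0 H
  atom 14: C, bond orders sum to 4 (valence 4) → 0 H
  atom 15: C, bond orders sum to 1 (valence 4) → 3 H
  atom 16: O, bond orders sum to 2 (valence 2) → 0 H
Totals → C:10, H:9, I:1, O:5.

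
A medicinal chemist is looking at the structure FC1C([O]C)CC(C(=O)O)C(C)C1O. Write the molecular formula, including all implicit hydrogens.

C9H15FO4

Walk through each heavy atom and fill implicit hydrogens from standard valence (C 4, N 3, O 2, S 2, halogen 1):
  atom 1: F (halogen, monovalent) → 0 H
  atom 2: C, bond orders sum to 3 (valence 4) → 1 H
  atom 3: C, bond orders sum to 3 (valence 4) → 1 H
  atom 4: O with explicit H count 0
  atom 5: C, bond orders sum to 1 (valence 4) → 3 H
  atom 6: C, bond orders sum to 2 (valence 4) → 2 H
  atom 7: C, bond orders sum to 3 (valence 4) → 1 H
  atom 8: C, bond orders sum to 4 (valence 4) → 0 H
  atom 9: O, bond orders sum to 2 (valence 2) → 0 H
  atom 10: O, bond orders sum to 1 (valence 2) → 1 H
  atom 11: C, bond orders sum to 3 (valence 4) → 1 H
  atom 12: C, bond orders sum to 1 (valence 4) → 3 H
  atom 13: C, bond orders sum to 3 (valence 4) → 1 H
  atom 14: O, bond orders sum to 1 (valence 2) → 1 H
Totals → C:9, H:15, F:1, O:4.
In Hill order: C9H15FO4.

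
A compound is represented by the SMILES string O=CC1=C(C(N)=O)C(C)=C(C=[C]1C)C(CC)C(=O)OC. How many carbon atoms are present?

15

Count every carbon token in the SMILES (each C, including those in ring-closure positions and inside branches).
Carbon count: 15.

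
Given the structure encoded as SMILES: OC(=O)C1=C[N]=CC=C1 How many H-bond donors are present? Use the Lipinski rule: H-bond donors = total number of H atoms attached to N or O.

1

Donors: find every N or O and count the H atoms it carries.
  atom 1 (O): bond orders sum to 1 → 1 H
  atom 3 (O): bond orders sum to 2 → 0 H
  atom 6 (N): bond orders sum to 3 → 0 H
Lipinski HBD = 1.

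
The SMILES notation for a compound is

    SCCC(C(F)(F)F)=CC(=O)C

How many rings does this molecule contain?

0

In SMILES, each pair of matching ring-closure digits denotes one ring-closing bond; the number of such bonds equals the number of independent rings.
Ring-closure bonds here: 0.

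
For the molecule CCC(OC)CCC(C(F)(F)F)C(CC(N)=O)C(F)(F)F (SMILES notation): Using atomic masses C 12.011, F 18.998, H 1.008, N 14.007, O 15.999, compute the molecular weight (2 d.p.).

323.28 g/mol

First, the molecular formula is C12H19F6NO2 (counting implicit H from valence).
  C: 12 × 12.011 = 144.132
  F: 6 × 18.998 = 113.988
  H: 19 × 1.008 = 19.152
  N: 1 × 14.007 = 14.007
  O: 2 × 15.999 = 31.998
Sum: 12×12.011 + 6×18.998 + 19×1.008 + 1×14.007 + 2×15.999 = 323.277 → 323.28 g/mol.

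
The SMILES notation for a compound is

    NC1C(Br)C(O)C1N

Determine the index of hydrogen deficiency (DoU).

Degree of unsaturation = (number of rings) + (number of π bonds).
Ring closures in the SMILES: 1.
π bonds: none → 0 DoU from unsaturation.
Total DoU = 1 + 0 = 1.

1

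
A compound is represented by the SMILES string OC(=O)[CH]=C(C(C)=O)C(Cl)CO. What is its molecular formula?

C7H9ClO4

Walk through each heavy atom and fill implicit hydrogens from standard valence (C 4, N 3, O 2, S 2, halogen 1):
  atom 1: O, bond orders sum to 1 (valence 2) → 1 H
  atom 2: C, bond orders sum to 4 (valence 4) → 0 H
  atom 3: O, bond orders sum to 2 (valence 2) → 0 H
  atom 4: C with explicit H count 1
  atom 5: C, bond orders sum to 4 (valence 4) → 0 H
  atom 6: C, bond orders sum to 4 (valence 4) → 0 H
  atom 7: C, bond orders sum to 1 (valence 4) → 3 H
  atom 8: O, bond orders sum to 2 (valence 2) → 0 H
  atom 9: C, bond orders sum to 3 (valence 4) → 1 H
  atom 10: Cl (halogen, monovalent) → 0 H
  atom 11: C, bond orders sum to 2 (valence 4) → 2 H
  atom 12: O, bond orders sum to 1 (valence 2) → 1 H
Totals → C:7, H:9, Cl:1, O:4.
In Hill order: C7H9ClO4.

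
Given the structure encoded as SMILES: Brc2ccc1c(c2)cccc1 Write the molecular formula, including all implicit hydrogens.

C10H7Br

Walk through each heavy atom and fill implicit hydrogens from standard valence (C 4, N 3, O 2, S 2, halogen 1); for lowercase aromatic atoms, an aromatic c carries 1 H when it has two neighbours and 0 H with three, and aromatic n carries 0 H:
  atom 1: Br (halogen, monovalent) → 0 H
  atom 2: aromatic c, 3 neighbours → 0 H
  atom 3: aromatic c, 2 neighbours → 1 H
  atom 4: aromatic c, 2 neighbours → 1 H
  atom 5: aromatic c, 3 neighbours → 0 H
  atom 6: aromatic c, 3 neighbours → 0 H
  atom 7: aromatic c, 2 neighbours → 1 H
  atom 8: aromatic c, 2 neighbours → 1 H
  atom 9: aromatic c, 2 neighbours → 1 H
  atom 10: aromatic c, 2 neighbours → 1 H
  atom 11: aromatic c, 2 neighbours → 1 H
Totals → C:10, H:7, Br:1.
In Hill order: C10H7Br.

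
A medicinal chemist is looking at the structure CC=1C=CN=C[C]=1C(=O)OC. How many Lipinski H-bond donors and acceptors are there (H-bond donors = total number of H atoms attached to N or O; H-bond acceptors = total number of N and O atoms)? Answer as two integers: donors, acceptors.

0, 3

Donors: find every N or O and count the H atoms it carries.
  atom 5 (N): bond orders sum to 3 → 0 H
  atom 9 (O): bond orders sum to 2 → 0 H
  atom 10 (O): bond orders sum to 2 → 0 H
Lipinski HBD = 0.
Acceptors: N atoms = 1, O atoms = 2 → HBA = 3.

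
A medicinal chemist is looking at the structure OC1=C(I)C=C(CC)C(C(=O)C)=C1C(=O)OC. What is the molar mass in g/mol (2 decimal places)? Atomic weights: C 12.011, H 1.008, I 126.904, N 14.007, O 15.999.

348.14 g/mol

First, the molecular formula is C12H13IO4 (counting implicit H from valence).
  C: 12 × 12.011 = 144.132
  H: 13 × 1.008 = 13.104
  I: 1 × 126.904 = 126.904
  O: 4 × 15.999 = 63.996
Sum: 12×12.011 + 13×1.008 + 1×126.904 + 4×15.999 = 348.136 → 348.14 g/mol.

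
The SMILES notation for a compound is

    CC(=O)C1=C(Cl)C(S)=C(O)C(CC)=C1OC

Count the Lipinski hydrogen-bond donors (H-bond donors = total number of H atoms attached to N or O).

Donors: find every N or O and count the H atoms it carries.
  atom 3 (O): bond orders sum to 2 → 0 H
  atom 10 (O): bond orders sum to 1 → 1 H
  atom 15 (O): bond orders sum to 2 → 0 H
Lipinski HBD = 1.

1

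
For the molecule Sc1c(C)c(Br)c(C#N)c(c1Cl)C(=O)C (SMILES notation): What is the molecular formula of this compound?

Walk through each heavy atom and fill implicit hydrogens from standard valence (C 4, N 3, O 2, S 2, halogen 1); for lowercase aromatic atoms, an aromatic c carries 1 H when it has two neighbours and 0 H with three, and aromatic n carries 0 H:
  atom 1: S, bond orders sum to 1 (valence 2) → 1 H
  atom 2: aromatic c, 3 neighbours → 0 H
  atom 3: aromatic c, 3 neighbours → 0 H
  atom 4: C, bond orders sum to 1 (valence 4) → 3 H
  atom 5: aromatic c, 3 neighbours → 0 H
  atom 6: Br (halogen, monovalent) → 0 H
  atom 7: aromatic c, 3 neighbours → 0 H
  atom 8: C, bond orders sum to 4 (valence 4) → 0 H
  atom 9: N, bond orders sum to 3 (valence 3) → 0 H
  atom 10: aromatic c, 3 neighbours → 0 H
  atom 11: aromatic c, 3 neighbours → 0 H
  atom 12: Cl (halogen, monovalent) → 0 H
  atom 13: C, bond orders sum to 4 (valence 4) → 0 H
  atom 14: O, bond orders sum to 2 (valence 2) → 0 H
  atom 15: C, bond orders sum to 1 (valence 4) → 3 H
Totals → C:10, H:7, Br:1, Cl:1, N:1, O:1, S:1.

C10H7BrClNOS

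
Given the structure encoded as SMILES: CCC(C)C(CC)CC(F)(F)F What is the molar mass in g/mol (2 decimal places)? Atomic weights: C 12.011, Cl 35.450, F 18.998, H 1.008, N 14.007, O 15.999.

First, the molecular formula is C9H17F3 (counting implicit H from valence).
  C: 9 × 12.011 = 108.099
  F: 3 × 18.998 = 56.994
  H: 17 × 1.008 = 17.136
Sum: 9×12.011 + 3×18.998 + 17×1.008 = 182.229 → 182.23 g/mol.

182.23 g/mol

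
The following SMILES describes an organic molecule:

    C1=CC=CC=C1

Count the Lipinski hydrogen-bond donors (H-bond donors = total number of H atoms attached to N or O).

Donors: find every N or O and count the H atoms it carries.
  (no N or O atoms present)
Lipinski HBD = 0.

0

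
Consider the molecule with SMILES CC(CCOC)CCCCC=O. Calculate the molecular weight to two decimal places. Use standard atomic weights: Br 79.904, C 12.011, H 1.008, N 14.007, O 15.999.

172.27 g/mol

First, the molecular formula is C10H20O2 (counting implicit H from valence).
  C: 10 × 12.011 = 120.110
  H: 20 × 1.008 = 20.160
  O: 2 × 15.999 = 31.998
Sum: 10×12.011 + 20×1.008 + 2×15.999 = 172.268 → 172.27 g/mol.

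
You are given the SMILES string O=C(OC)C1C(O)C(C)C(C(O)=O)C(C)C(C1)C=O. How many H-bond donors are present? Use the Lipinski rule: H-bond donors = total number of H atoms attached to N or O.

Donors: find every N or O and count the H atoms it carries.
  atom 1 (O): bond orders sum to 2 → 0 H
  atom 3 (O): bond orders sum to 2 → 0 H
  atom 7 (O): bond orders sum to 1 → 1 H
  atom 12 (O): bond orders sum to 1 → 1 H
  atom 13 (O): bond orders sum to 2 → 0 H
  atom 19 (O): bond orders sum to 2 → 0 H
Lipinski HBD = 2.

2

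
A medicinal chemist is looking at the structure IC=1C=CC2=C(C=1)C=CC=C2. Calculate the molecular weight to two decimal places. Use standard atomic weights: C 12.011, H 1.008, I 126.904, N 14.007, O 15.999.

254.07 g/mol

First, the molecular formula is C10H7I (counting implicit H from valence).
  C: 10 × 12.011 = 120.110
  H: 7 × 1.008 = 7.056
  I: 1 × 126.904 = 126.904
Sum: 10×12.011 + 7×1.008 + 1×126.904 = 254.070 → 254.07 g/mol.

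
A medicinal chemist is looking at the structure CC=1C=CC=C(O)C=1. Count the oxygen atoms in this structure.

1

Scan the SMILES for O atoms (remember two-letter symbols like Cl and Br are single atoms).
Oxygen count: 1.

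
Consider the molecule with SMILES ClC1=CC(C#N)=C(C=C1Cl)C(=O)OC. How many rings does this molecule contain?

1

In SMILES, each pair of matching ring-closure digits denotes one ring-closing bond; the number of such bonds equals the number of independent rings.
Ring-closure bonds here: 1.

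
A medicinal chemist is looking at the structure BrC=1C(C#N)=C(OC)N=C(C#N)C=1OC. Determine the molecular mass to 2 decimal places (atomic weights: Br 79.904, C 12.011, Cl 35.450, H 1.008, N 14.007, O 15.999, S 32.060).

First, the molecular formula is C9H6BrN3O2 (counting implicit H from valence).
  Br: 1 × 79.904 = 79.904
  C: 9 × 12.011 = 108.099
  H: 6 × 1.008 = 6.048
  N: 3 × 14.007 = 42.021
  O: 2 × 15.999 = 31.998
Sum: 1×79.904 + 9×12.011 + 6×1.008 + 3×14.007 + 2×15.999 = 268.070 → 268.07 g/mol.

268.07 g/mol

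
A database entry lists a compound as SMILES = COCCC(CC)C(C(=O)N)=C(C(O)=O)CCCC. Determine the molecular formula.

C14H25NO4

Walk through each heavy atom and fill implicit hydrogens from standard valence (C 4, N 3, O 2, S 2, halogen 1):
  atom 1: C, bond orders sum to 1 (valence 4) → 3 H
  atom 2: O, bond orders sum to 2 (valence 2) → 0 H
  atom 3: C, bond orders sum to 2 (valence 4) → 2 H
  atom 4: C, bond orders sum to 2 (valence 4) → 2 H
  atom 5: C, bond orders sum to 3 (valence 4) → 1 H
  atom 6: C, bond orders sum to 2 (valence 4) → 2 H
  atom 7: C, bond orders sum to 1 (valence 4) → 3 H
  atom 8: C, bond orders sum to 4 (valence 4) → 0 H
  atom 9: C, bond orders sum to 4 (valence 4) → 0 H
  atom 10: O, bond orders sum to 2 (valence 2) → 0 H
  atom 11: N, bond orders sum to 1 (valence 3) → 2 H
  atom 12: C, bond orders sum to 4 (valence 4) → 0 H
  atom 13: C, bond orders sum to 4 (valence 4) → 0 H
  atom 14: O, bond orders sum to 1 (valence 2) → 1 H
  atom 15: O, bond orders sum to 2 (valence 2) → 0 H
  atom 16: C, bond orders sum to 2 (valence 4) → 2 H
  atom 17: C, bond orders sum to 2 (valence 4) → 2 H
  atom 18: C, bond orders sum to 2 (valence 4) → 2 H
  atom 19: C, bond orders sum to 1 (valence 4) → 3 H
Totals → C:14, H:25, N:1, O:4.
In Hill order: C14H25NO4.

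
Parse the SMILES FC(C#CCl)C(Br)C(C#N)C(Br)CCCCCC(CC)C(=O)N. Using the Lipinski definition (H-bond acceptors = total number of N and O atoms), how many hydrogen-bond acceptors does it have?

N atoms: 2; O atoms: 1.
Lipinski HBA = 2 + 1 = 3.

3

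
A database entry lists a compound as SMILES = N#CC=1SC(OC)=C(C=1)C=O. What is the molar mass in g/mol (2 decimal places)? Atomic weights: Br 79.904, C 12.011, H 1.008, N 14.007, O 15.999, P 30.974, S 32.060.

167.18 g/mol

First, the molecular formula is C7H5NO2S (counting implicit H from valence).
  C: 7 × 12.011 = 84.077
  H: 5 × 1.008 = 5.040
  N: 1 × 14.007 = 14.007
  O: 2 × 15.999 = 31.998
  S: 1 × 32.060 = 32.060
Sum: 7×12.011 + 5×1.008 + 1×14.007 + 2×15.999 + 1×32.060 = 167.182 → 167.18 g/mol.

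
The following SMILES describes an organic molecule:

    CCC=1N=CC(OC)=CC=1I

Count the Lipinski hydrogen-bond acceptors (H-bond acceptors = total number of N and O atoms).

2

N atoms: 1; O atoms: 1.
Lipinski HBA = 1 + 1 = 2.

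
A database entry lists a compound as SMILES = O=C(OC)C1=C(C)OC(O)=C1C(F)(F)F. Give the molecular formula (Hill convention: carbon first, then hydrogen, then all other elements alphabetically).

Walk through each heavy atom and fill implicit hydrogens from standard valence (C 4, N 3, O 2, S 2, halogen 1):
  atom 1: O, bond orders sum to 2 (valence 2) → 0 H
  atom 2: C, bond orders sum to 4 (valence 4) → 0 H
  atom 3: O, bond orders sum to 2 (valence 2) → 0 H
  atom 4: C, bond orders sum to 1 (valence 4) → 3 H
  atom 5: C, bond orders sum to 4 (valence 4) → 0 H
  atom 6: C, bond orders sum to 4 (valence 4) → 0 H
  atom 7: C, bond orders sum to 1 (valence 4) → 3 H
  atom 8: O, bond orders sum to 2 (valence 2) → 0 H
  atom 9: C, bond orders sum to 4 (valence 4) → 0 H
  atom 10: O, bond orders sum to 1 (valence 2) → 1 H
  atom 11: C, bond orders sum to 4 (valence 4) → 0 H
  atom 12: C, bond orders sum to 4 (valence 4) → 0 H
  atom 13: F (halogen, monovalent) → 0 H
  atom 14: F (halogen, monovalent) → 0 H
  atom 15: F (halogen, monovalent) → 0 H
Totals → C:8, H:7, F:3, O:4.
In Hill order: C8H7F3O4.

C8H7F3O4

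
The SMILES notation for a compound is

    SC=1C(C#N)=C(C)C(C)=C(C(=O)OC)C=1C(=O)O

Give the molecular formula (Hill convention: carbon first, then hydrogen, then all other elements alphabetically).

C12H11NO4S

Walk through each heavy atom and fill implicit hydrogens from standard valence (C 4, N 3, O 2, S 2, halogen 1):
  atom 1: S, bond orders sum to 1 (valence 2) → 1 H
  atom 2: C, bond orders sum to 4 (valence 4) → 0 H
  atom 3: C, bond orders sum to 4 (valence 4) → 0 H
  atom 4: C, bond orders sum to 4 (valence 4) → 0 H
  atom 5: N, bond orders sum to 3 (valence 3) → 0 H
  atom 6: C, bond orders sum to 4 (valence 4) → 0 H
  atom 7: C, bond orders sum to 1 (valence 4) → 3 H
  atom 8: C, bond orders sum to 4 (valence 4) → 0 H
  atom 9: C, bond orders sum to 1 (valence 4) → 3 H
  atom 10: C, bond orders sum to 4 (valence 4) → 0 H
  atom 11: C, bond orders sum to 4 (valence 4) → 0 H
  atom 12: O, bond orders sum to 2 (valence 2) → 0 H
  atom 13: O, bond orders sum to 2 (valence 2) → 0 H
  atom 14: C, bond orders sum to 1 (valence 4) → 3 H
  atom 15: C, bond orders sum to 4 (valence 4) → 0 H
  atom 16: C, bond orders sum to 4 (valence 4) → 0 H
  atom 17: O, bond orders sum to 2 (valence 2) → 0 H
  atom 18: O, bond orders sum to 1 (valence 2) → 1 H
Totals → C:12, H:11, N:1, O:4, S:1.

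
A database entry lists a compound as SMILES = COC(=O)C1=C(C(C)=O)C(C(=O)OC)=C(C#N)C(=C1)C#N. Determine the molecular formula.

Walk through each heavy atom and fill implicit hydrogens from standard valence (C 4, N 3, O 2, S 2, halogen 1):
  atom 1: C, bond orders sum to 1 (valence 4) → 3 H
  atom 2: O, bond orders sum to 2 (valence 2) → 0 H
  atom 3: C, bond orders sum to 4 (valence 4) → 0 H
  atom 4: O, bond orders sum to 2 (valence 2) → 0 H
  atom 5: C, bond orders sum to 4 (valence 4) → 0 H
  atom 6: C, bond orders sum to 4 (valence 4) → 0 H
  atom 7: C, bond orders sum to 4 (valence 4) → 0 H
  atom 8: C, bond orders sum to 1 (valence 4) → 3 H
  atom 9: O, bond orders sum to 2 (valence 2) → 0 H
  atom 10: C, bond orders sum to 4 (valence 4) → 0 H
  atom 11: C, bond orders sum to 4 (valence 4) → 0 H
  atom 12: O, bond orders sum to 2 (valence 2) → 0 H
  atom 13: O, bond orders sum to 2 (valence 2) → 0 H
  atom 14: C, bond orders sum to 1 (valence 4) → 3 H
  atom 15: C, bond orders sum to 4 (valence 4) → 0 H
  atom 16: C, bond orders sum to 4 (valence 4) → 0 H
  atom 17: N, bond orders sum to 3 (valence 3) → 0 H
  atom 18: C, bond orders sum to 4 (valence 4) → 0 H
  atom 19: C, bond orders sum to 3 (valence 4) → 1 H
  atom 20: C, bond orders sum to 4 (valence 4) → 0 H
  atom 21: N, bond orders sum to 3 (valence 3) → 0 H
Totals → C:14, H:10, N:2, O:5.
In Hill order: C14H10N2O5.

C14H10N2O5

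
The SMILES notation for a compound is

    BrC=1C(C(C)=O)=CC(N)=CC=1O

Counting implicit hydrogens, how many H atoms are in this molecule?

Walk through each heavy atom and fill implicit hydrogens from standard valence (C 4, N 3, O 2, S 2, halogen 1):
  atom 1: Br (halogen, monovalent) → 0 H
  atom 2: C, bond orders sum to 4 (valence 4) → 0 H
  atom 3: C, bond orders sum to 4 (valence 4) → 0 H
  atom 4: C, bond orders sum to 4 (valence 4) → 0 H
  atom 5: C, bond orders sum to 1 (valence 4) → 3 H
  atom 6: O, bond orders sum to 2 (valence 2) → 0 H
  atom 7: C, bond orders sum to 3 (valence 4) → 1 H
  atom 8: C, bond orders sum to 4 (valence 4) → 0 H
  atom 9: N, bond orders sum to 1 (valence 3) → 2 H
  atom 10: C, bond orders sum to 3 (valence 4) → 1 H
  atom 11: C, bond orders sum to 4 (valence 4) → 0 H
  atom 12: O, bond orders sum to 1 (valence 2) → 1 H
Total hydrogens: 8.

8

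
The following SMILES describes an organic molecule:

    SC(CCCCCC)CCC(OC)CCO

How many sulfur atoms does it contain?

1

Scan the SMILES for S atoms (remember two-letter symbols like Cl and Br are single atoms).
Sulfur count: 1.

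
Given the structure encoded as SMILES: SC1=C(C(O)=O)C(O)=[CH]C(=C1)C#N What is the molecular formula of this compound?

Walk through each heavy atom and fill implicit hydrogens from standard valence (C 4, N 3, O 2, S 2, halogen 1):
  atom 1: S, bond orders sum to 1 (valence 2) → 1 H
  atom 2: C, bond orders sum to 4 (valence 4) → 0 H
  atom 3: C, bond orders sum to 4 (valence 4) → 0 H
  atom 4: C, bond orders sum to 4 (valence 4) → 0 H
  atom 5: O, bond orders sum to 1 (valence 2) → 1 H
  atom 6: O, bond orders sum to 2 (valence 2) → 0 H
  atom 7: C, bond orders sum to 4 (valence 4) → 0 H
  atom 8: O, bond orders sum to 1 (valence 2) → 1 H
  atom 9: C with explicit H count 1
  atom 10: C, bond orders sum to 4 (valence 4) → 0 H
  atom 11: C, bond orders sum to 3 (valence 4) → 1 H
  atom 12: C, bond orders sum to 4 (valence 4) → 0 H
  atom 13: N, bond orders sum to 3 (valence 3) → 0 H
Totals → C:8, H:5, N:1, O:3, S:1.

C8H5NO3S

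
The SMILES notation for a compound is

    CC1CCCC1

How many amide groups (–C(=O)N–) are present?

Scan the SMILES for the amide motif — none present.

0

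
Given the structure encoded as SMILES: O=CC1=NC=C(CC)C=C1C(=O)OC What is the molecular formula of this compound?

C10H11NO3

Walk through each heavy atom and fill implicit hydrogens from standard valence (C 4, N 3, O 2, S 2, halogen 1):
  atom 1: O, bond orders sum to 2 (valence 2) → 0 H
  atom 2: C, bond orders sum to 3 (valence 4) → 1 H
  atom 3: C, bond orders sum to 4 (valence 4) → 0 H
  atom 4: N, bond orders sum to 3 (valence 3) → 0 H
  atom 5: C, bond orders sum to 3 (valence 4) → 1 H
  atom 6: C, bond orders sum to 4 (valence 4) → 0 H
  atom 7: C, bond orders sum to 2 (valence 4) → 2 H
  atom 8: C, bond orders sum to 1 (valence 4) → 3 H
  atom 9: C, bond orders sum to 3 (valence 4) → 1 H
  atom 10: C, bond orders sum to 4 (valence 4) → 0 H
  atom 11: C, bond orders sum to 4 (valence 4) → 0 H
  atom 12: O, bond orders sum to 2 (valence 2) → 0 H
  atom 13: O, bond orders sum to 2 (valence 2) → 0 H
  atom 14: C, bond orders sum to 1 (valence 4) → 3 H
Totals → C:10, H:11, N:1, O:3.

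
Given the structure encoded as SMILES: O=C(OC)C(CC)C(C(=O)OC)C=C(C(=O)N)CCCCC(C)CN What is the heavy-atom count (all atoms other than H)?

Every atom symbol written in the SMILES (organic subset) is one heavy atom; implicit H are not written.
Heavy atoms by element → C:18, N:2, O:5.
Total: 25.

25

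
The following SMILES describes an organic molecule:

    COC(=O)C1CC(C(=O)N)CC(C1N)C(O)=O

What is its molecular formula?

Walk through each heavy atom and fill implicit hydrogens from standard valence (C 4, N 3, O 2, S 2, halogen 1):
  atom 1: C, bond orders sum to 1 (valence 4) → 3 H
  atom 2: O, bond orders sum to 2 (valence 2) → 0 H
  atom 3: C, bond orders sum to 4 (valence 4) → 0 H
  atom 4: O, bond orders sum to 2 (valence 2) → 0 H
  atom 5: C, bond orders sum to 3 (valence 4) → 1 H
  atom 6: C, bond orders sum to 2 (valence 4) → 2 H
  atom 7: C, bond orders sum to 3 (valence 4) → 1 H
  atom 8: C, bond orders sum to 4 (valence 4) → 0 H
  atom 9: O, bond orders sum to 2 (valence 2) → 0 H
  atom 10: N, bond orders sum to 1 (valence 3) → 2 H
  atom 11: C, bond orders sum to 2 (valence 4) → 2 H
  atom 12: C, bond orders sum to 3 (valence 4) → 1 H
  atom 13: C, bond orders sum to 3 (valence 4) → 1 H
  atom 14: N, bond orders sum to 1 (valence 3) → 2 H
  atom 15: C, bond orders sum to 4 (valence 4) → 0 H
  atom 16: O, bond orders sum to 1 (valence 2) → 1 H
  atom 17: O, bond orders sum to 2 (valence 2) → 0 H
Totals → C:10, H:16, N:2, O:5.
In Hill order: C10H16N2O5.

C10H16N2O5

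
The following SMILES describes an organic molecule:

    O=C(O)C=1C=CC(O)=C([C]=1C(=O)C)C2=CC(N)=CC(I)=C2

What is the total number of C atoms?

Count every carbon token in the SMILES (each C, including those in ring-closure positions and inside branches).
Carbon count: 15.

15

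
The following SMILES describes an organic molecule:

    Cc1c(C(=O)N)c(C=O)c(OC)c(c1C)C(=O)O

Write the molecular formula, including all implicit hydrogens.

Walk through each heavy atom and fill implicit hydrogens from standard valence (C 4, N 3, O 2, S 2, halogen 1); for lowercase aromatic atoms, an aromatic c carries 1 H when it has two neighbours and 0 H with three, and aromatic n carries 0 H:
  atom 1: C, bond orders sum to 1 (valence 4) → 3 H
  atom 2: aromatic c, 3 neighbours → 0 H
  atom 3: aromatic c, 3 neighbours → 0 H
  atom 4: C, bond orders sum to 4 (valence 4) → 0 H
  atom 5: O, bond orders sum to 2 (valence 2) → 0 H
  atom 6: N, bond orders sum to 1 (valence 3) → 2 H
  atom 7: aromatic c, 3 neighbours → 0 H
  atom 8: C, bond orders sum to 3 (valence 4) → 1 H
  atom 9: O, bond orders sum to 2 (valence 2) → 0 H
  atom 10: aromatic c, 3 neighbours → 0 H
  atom 11: O, bond orders sum to 2 (valence 2) → 0 H
  atom 12: C, bond orders sum to 1 (valence 4) → 3 H
  atom 13: aromatic c, 3 neighbours → 0 H
  atom 14: aromatic c, 3 neighbours → 0 H
  atom 15: C, bond orders sum to 1 (valence 4) → 3 H
  atom 16: C, bond orders sum to 4 (valence 4) → 0 H
  atom 17: O, bond orders sum to 2 (valence 2) → 0 H
  atom 18: O, bond orders sum to 1 (valence 2) → 1 H
Totals → C:12, H:13, N:1, O:5.
In Hill order: C12H13NO5.

C12H13NO5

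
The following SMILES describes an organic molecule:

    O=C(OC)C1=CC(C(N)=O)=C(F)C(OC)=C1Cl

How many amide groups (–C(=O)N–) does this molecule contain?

The amide motif appears at heavy-atom position 8 in the SMILES.
Other groups present: 1 ester, 1 ether.
Amide count: 1.

1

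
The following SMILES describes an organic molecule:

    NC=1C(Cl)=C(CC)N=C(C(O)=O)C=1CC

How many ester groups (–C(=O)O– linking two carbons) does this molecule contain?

0

Scan the SMILES for the ester motif — none present.
Groups that are present: 1 carboxylic acid, 1 primary amine.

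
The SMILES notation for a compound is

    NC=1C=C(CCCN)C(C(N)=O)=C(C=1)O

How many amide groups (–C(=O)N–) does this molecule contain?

The amide motif appears at heavy-atom position 10 in the SMILES.
Other groups present: 1 hydroxyl, 2 primary amine.
Amide count: 1.

1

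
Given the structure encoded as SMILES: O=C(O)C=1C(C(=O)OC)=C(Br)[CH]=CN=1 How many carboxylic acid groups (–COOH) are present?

1

The carboxylic acid motif appears at heavy-atom position 2 in the SMILES.
Other groups present: 1 ester.
Carboxylic acid count: 1.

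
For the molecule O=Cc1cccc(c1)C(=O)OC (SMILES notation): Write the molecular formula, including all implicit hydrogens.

C9H8O3

Walk through each heavy atom and fill implicit hydrogens from standard valence (C 4, N 3, O 2, S 2, halogen 1); for lowercase aromatic atoms, an aromatic c carries 1 H when it has two neighbours and 0 H with three, and aromatic n carries 0 H:
  atom 1: O, bond orders sum to 2 (valence 2) → 0 H
  atom 2: C, bond orders sum to 3 (valence 4) → 1 H
  atom 3: aromatic c, 3 neighbours → 0 H
  atom 4: aromatic c, 2 neighbours → 1 H
  atom 5: aromatic c, 2 neighbours → 1 H
  atom 6: aromatic c, 2 neighbours → 1 H
  atom 7: aromatic c, 3 neighbours → 0 H
  atom 8: aromatic c, 2 neighbours → 1 H
  atom 9: C, bond orders sum to 4 (valence 4) → 0 H
  atom 10: O, bond orders sum to 2 (valence 2) → 0 H
  atom 11: O, bond orders sum to 2 (valence 2) → 0 H
  atom 12: C, bond orders sum to 1 (valence 4) → 3 H
Totals → C:9, H:8, O:3.
In Hill order: C9H8O3.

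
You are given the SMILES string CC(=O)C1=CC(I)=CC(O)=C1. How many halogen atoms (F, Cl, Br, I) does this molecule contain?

Halogen atoms appear at heavy-atom position 7 (1×I).
Other groups present: 1 hydroxyl, 1 ketone.
Halogen count: 1.

1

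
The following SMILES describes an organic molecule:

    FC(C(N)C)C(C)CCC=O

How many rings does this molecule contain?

0

In SMILES, each pair of matching ring-closure digits denotes one ring-closing bond; the number of such bonds equals the number of independent rings.
Ring-closure bonds here: 0.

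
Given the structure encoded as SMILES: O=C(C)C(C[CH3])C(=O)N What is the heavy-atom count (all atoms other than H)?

Every atom symbol written in the SMILES (organic subset) is one heavy atom; implicit H are not written.
Heavy atoms by element → C:6, N:1, O:2.
Total: 9.

9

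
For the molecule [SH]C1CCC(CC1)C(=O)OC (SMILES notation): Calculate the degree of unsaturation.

Degree of unsaturation = (number of rings) + (number of π bonds).
Ring closures in the SMILES: 1.
π bonds: 1 double bond (each 1 DoU) → 1 DoU from unsaturation.
Total DoU = 1 + 1 = 2.

2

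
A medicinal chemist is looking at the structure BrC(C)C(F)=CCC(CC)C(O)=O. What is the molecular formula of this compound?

Walk through each heavy atom and fill implicit hydrogens from standard valence (C 4, N 3, O 2, S 2, halogen 1):
  atom 1: Br (halogen, monovalent) → 0 H
  atom 2: C, bond orders sum to 3 (valence 4) → 1 H
  atom 3: C, bond orders sum to 1 (valence 4) → 3 H
  atom 4: C, bond orders sum to 4 (valence 4) → 0 H
  atom 5: F (halogen, monovalent) → 0 H
  atom 6: C, bond orders sum to 3 (valence 4) → 1 H
  atom 7: C, bond orders sum to 2 (valence 4) → 2 H
  atom 8: C, bond orders sum to 3 (valence 4) → 1 H
  atom 9: C, bond orders sum to 2 (valence 4) → 2 H
  atom 10: C, bond orders sum to 1 (valence 4) → 3 H
  atom 11: C, bond orders sum to 4 (valence 4) → 0 H
  atom 12: O, bond orders sum to 1 (valence 2) → 1 H
  atom 13: O, bond orders sum to 2 (valence 2) → 0 H
Totals → C:9, H:14, Br:1, F:1, O:2.

C9H14BrFO2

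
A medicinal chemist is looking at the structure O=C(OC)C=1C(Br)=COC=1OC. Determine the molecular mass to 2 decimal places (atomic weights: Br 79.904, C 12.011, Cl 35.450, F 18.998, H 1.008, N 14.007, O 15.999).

First, the molecular formula is C7H7BrO4 (counting implicit H from valence).
  Br: 1 × 79.904 = 79.904
  C: 7 × 12.011 = 84.077
  H: 7 × 1.008 = 7.056
  O: 4 × 15.999 = 63.996
Sum: 1×79.904 + 7×12.011 + 7×1.008 + 4×15.999 = 235.033 → 235.03 g/mol.

235.03 g/mol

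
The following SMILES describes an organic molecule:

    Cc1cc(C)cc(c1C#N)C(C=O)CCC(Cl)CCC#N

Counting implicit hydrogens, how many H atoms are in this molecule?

Walk through each heavy atom and fill implicit hydrogens from standard valence (C 4, N 3, O 2, S 2, halogen 1); for lowercase aromatic atoms, an aromatic c carries 1 H when it has two neighbours and 0 H with three, and aromatic n carries 0 H:
  atom 1: C, bond orders sum to 1 (valence 4) → 3 H
  atom 2: aromatic c, 3 neighbours → 0 H
  atom 3: aromatic c, 2 neighbours → 1 H
  atom 4: aromatic c, 3 neighbours → 0 H
  atom 5: C, bond orders sum to 1 (valence 4) → 3 H
  atom 6: aromatic c, 2 neighbours → 1 H
  atom 7: aromatic c, 3 neighbours → 0 H
  atom 8: aromatic c, 3 neighbours → 0 H
  atom 9: C, bond orders sum to 4 (valence 4) → 0 H
  atom 10: N, bond orders sum to 3 (valence 3) → 0 H
  atom 11: C, bond orders sum to 3 (valence 4) → 1 H
  atom 12: C, bond orders sum to 3 (valence 4) → 1 H
  atom 13: O, bond orders sum to 2 (valence 2) → 0 H
  atom 14: C, bond orders sum to 2 (valence 4) → 2 H
  atom 15: C, bond orders sum to 2 (valence 4) → 2 H
  atom 16: C, bond orders sum to 3 (valence 4) → 1 H
  atom 17: Cl (halogen, monovalent) → 0 H
  atom 18: C, bond orders sum to 2 (valence 4) → 2 H
  atom 19: C, bond orders sum to 2 (valence 4) → 2 H
  atom 20: C, bond orders sum to 4 (valence 4) → 0 H
  atom 21: N, bond orders sum to 3 (valence 3) → 0 H
Total hydrogens: 19.

19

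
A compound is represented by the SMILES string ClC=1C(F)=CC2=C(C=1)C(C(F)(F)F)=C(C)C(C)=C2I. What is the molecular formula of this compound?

Walk through each heavy atom and fill implicit hydrogens from standard valence (C 4, N 3, O 2, S 2, halogen 1):
  atom 1: Cl (halogen, monovalent) → 0 H
  atom 2: C, bond orders sum to 4 (valence 4) → 0 H
  atom 3: C, bond orders sum to 4 (valence 4) → 0 H
  atom 4: F (halogen, monovalent) → 0 H
  atom 5: C, bond orders sum to 3 (valence 4) → 1 H
  atom 6: C, bond orders sum to 4 (valence 4) → 0 H
  atom 7: C, bond orders sum to 4 (valence 4) → 0 H
  atom 8: C, bond orders sum to 3 (valence 4) → 1 H
  atom 9: C, bond orders sum to 4 (valence 4) → 0 H
  atom 10: C, bond orders sum to 4 (valence 4) → 0 H
  atom 11: F (halogen, monovalent) → 0 H
  atom 12: F (halogen, monovalent) → 0 H
  atom 13: F (halogen, monovalent) → 0 H
  atom 14: C, bond orders sum to 4 (valence 4) → 0 H
  atom 15: C, bond orders sum to 1 (valence 4) → 3 H
  atom 16: C, bond orders sum to 4 (valence 4) → 0 H
  atom 17: C, bond orders sum to 1 (valence 4) → 3 H
  atom 18: C, bond orders sum to 4 (valence 4) → 0 H
  atom 19: I (halogen, monovalent) → 0 H
Totals → C:13, H:8, Cl:1, F:4, I:1.
In Hill order: C13H8ClF4I.

C13H8ClF4I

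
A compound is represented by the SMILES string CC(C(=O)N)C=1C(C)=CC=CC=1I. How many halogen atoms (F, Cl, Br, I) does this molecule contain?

1

Halogen atoms appear at heavy-atom position 13 (1×I).
Other groups present: 1 amide.
Halogen count: 1.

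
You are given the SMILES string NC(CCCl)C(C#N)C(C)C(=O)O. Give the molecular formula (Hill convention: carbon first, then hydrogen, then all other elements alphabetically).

Walk through each heavy atom and fill implicit hydrogens from standard valence (C 4, N 3, O 2, S 2, halogen 1):
  atom 1: N, bond orders sum to 1 (valence 3) → 2 H
  atom 2: C, bond orders sum to 3 (valence 4) → 1 H
  atom 3: C, bond orders sum to 2 (valence 4) → 2 H
  atom 4: C, bond orders sum to 2 (valence 4) → 2 H
  atom 5: Cl (halogen, monovalent) → 0 H
  atom 6: C, bond orders sum to 3 (valence 4) → 1 H
  atom 7: C, bond orders sum to 4 (valence 4) → 0 H
  atom 8: N, bond orders sum to 3 (valence 3) → 0 H
  atom 9: C, bond orders sum to 3 (valence 4) → 1 H
  atom 10: C, bond orders sum to 1 (valence 4) → 3 H
  atom 11: C, bond orders sum to 4 (valence 4) → 0 H
  atom 12: O, bond orders sum to 2 (valence 2) → 0 H
  atom 13: O, bond orders sum to 1 (valence 2) → 1 H
Totals → C:8, H:13, Cl:1, N:2, O:2.

C8H13ClN2O2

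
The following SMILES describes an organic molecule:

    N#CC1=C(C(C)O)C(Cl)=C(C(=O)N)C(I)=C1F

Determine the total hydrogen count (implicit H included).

7

Walk through each heavy atom and fill implicit hydrogens from standard valence (C 4, N 3, O 2, S 2, halogen 1):
  atom 1: N, bond orders sum to 3 (valence 3) → 0 H
  atom 2: C, bond orders sum to 4 (valence 4) → 0 H
  atom 3: C, bond orders sum to 4 (valence 4) → 0 H
  atom 4: C, bond orders sum to 4 (valence 4) → 0 H
  atom 5: C, bond orders sum to 3 (valence 4) → 1 H
  atom 6: C, bond orders sum to 1 (valence 4) → 3 H
  atom 7: O, bond orders sum to 1 (valence 2) → 1 H
  atom 8: C, bond orders sum to 4 (valence 4) → 0 H
  atom 9: Cl (halogen, monovalent) → 0 H
  atom 10: C, bond orders sum to 4 (valence 4) → 0 H
  atom 11: C, bond orders sum to 4 (valence 4) → 0 H
  atom 12: O, bond orders sum to 2 (valence 2) → 0 H
  atom 13: N, bond orders sum to 1 (valence 3) → 2 H
  atom 14: C, bond orders sum to 4 (valence 4) → 0 H
  atom 15: I (halogen, monovalent) → 0 H
  atom 16: C, bond orders sum to 4 (valence 4) → 0 H
  atom 17: F (halogen, monovalent) → 0 H
Total hydrogens: 7.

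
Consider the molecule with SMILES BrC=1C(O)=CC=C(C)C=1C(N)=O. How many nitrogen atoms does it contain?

Scan the SMILES for N atoms (remember two-letter symbols like Cl and Br are single atoms).
Nitrogen count: 1.

1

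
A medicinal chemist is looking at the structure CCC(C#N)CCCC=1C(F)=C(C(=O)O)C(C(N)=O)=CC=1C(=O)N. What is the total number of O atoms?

Scan the SMILES for O atoms (remember two-letter symbols like Cl and Br are single atoms).
Oxygen count: 4.

4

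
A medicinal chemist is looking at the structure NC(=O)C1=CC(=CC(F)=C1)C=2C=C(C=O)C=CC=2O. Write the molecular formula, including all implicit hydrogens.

C14H10FNO3

Walk through each heavy atom and fill implicit hydrogens from standard valence (C 4, N 3, O 2, S 2, halogen 1):
  atom 1: N, bond orders sum to 1 (valence 3) → 2 H
  atom 2: C, bond orders sum to 4 (valence 4) → 0 H
  atom 3: O, bond orders sum to 2 (valence 2) → 0 H
  atom 4: C, bond orders sum to 4 (valence 4) → 0 H
  atom 5: C, bond orders sum to 3 (valence 4) → 1 H
  atom 6: C, bond orders sum to 4 (valence 4) → 0 H
  atom 7: C, bond orders sum to 3 (valence 4) → 1 H
  atom 8: C, bond orders sum to 4 (valence 4) → 0 H
  atom 9: F (halogen, monovalent) → 0 H
  atom 10: C, bond orders sum to 3 (valence 4) → 1 H
  atom 11: C, bond orders sum to 4 (valence 4) → 0 H
  atom 12: C, bond orders sum to 3 (valence 4) → 1 H
  atom 13: C, bond orders sum to 4 (valence 4) → 0 H
  atom 14: C, bond orders sum to 3 (valence 4) → 1 H
  atom 15: O, bond orders sum to 2 (valence 2) → 0 H
  atom 16: C, bond orders sum to 3 (valence 4) → 1 H
  atom 17: C, bond orders sum to 3 (valence 4) → 1 H
  atom 18: C, bond orders sum to 4 (valence 4) → 0 H
  atom 19: O, bond orders sum to 1 (valence 2) → 1 H
Totals → C:14, H:10, F:1, N:1, O:3.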